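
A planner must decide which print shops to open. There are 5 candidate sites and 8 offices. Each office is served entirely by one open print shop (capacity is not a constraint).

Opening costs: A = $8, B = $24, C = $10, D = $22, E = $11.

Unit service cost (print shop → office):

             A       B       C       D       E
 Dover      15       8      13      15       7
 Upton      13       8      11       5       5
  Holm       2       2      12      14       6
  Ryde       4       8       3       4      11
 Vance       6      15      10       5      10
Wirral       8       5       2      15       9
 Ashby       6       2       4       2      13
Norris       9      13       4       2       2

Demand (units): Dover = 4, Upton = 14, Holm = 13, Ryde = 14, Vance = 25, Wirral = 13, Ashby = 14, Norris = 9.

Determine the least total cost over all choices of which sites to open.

Minimum total cost: 414

For any fixed open set, each office goes to its cheapest open site; total = fixed + service.
{A, C, D, E}: Dover→E 7·4=28, Upton→D 5·14=70, Holm→A 2·13=26, Ryde→C 3·14=42, Vance→D 5·25=125, Wirral→C 2·13=26, Ashby→D 2·14=28, Norris→D 2·9=18. Service 363; fixed 51; total 414.
{B, C, D}: Dover→B 8·4=32, Upton→D 5·14=70, Holm→B 2·13=26, Ryde→C 3·14=42, Vance→D 5·25=125, Wirral→C 2·13=26, Ashby→B 2·14=28, Norris→D 2·9=18. Service 367; fixed 56; total 423.
{A, C, D}: service 387 + fixed 40 = 427
{A, B, C, D, E}: Dover→E 7·4=28, Upton→D 5·14=70, Holm→A 2·13=26, Ryde→C 3·14=42, Vance→D 5·25=125, Wirral→C 2·13=26, Ashby→B 2·14=28, Norris→D 2·9=18. Service 363; fixed 75; total 438.
No other subset beats 414.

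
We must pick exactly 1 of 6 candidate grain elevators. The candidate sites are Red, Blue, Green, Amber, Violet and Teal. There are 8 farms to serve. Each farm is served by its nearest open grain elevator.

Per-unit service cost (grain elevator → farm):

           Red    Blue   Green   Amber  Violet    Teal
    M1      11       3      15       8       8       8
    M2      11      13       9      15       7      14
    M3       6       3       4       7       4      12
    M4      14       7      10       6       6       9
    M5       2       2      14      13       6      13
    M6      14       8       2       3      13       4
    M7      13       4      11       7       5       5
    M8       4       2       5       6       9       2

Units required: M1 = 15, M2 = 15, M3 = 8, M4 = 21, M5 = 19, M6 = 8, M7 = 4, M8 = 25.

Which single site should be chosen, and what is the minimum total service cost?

Choose Blue only; total service cost 579.

With exactly 1 open, each farm uses its cheapest among the chosen.
{Blue}: M1→Blue 3·15=45, M2→Blue 13·15=195, M3→Blue 3·8=24, M4→Blue 7·21=147, M5→Blue 2·19=38, M6→Blue 8·8=64, M7→Blue 4·4=16, M8→Blue 2·25=50. Service cost 579.
{Violet}: service cost 846
{Teal}: service cost 964
Among all 6 size-1 choices, {Blue} is lowest.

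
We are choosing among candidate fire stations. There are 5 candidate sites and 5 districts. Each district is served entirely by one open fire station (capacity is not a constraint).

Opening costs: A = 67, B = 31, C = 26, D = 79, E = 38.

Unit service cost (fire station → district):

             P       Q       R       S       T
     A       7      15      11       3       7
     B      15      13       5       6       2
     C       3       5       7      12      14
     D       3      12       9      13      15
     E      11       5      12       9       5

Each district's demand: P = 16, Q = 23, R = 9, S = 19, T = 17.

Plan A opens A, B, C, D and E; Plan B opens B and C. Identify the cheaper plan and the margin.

Plan A: {A, B, C, D, E}: P→C 3·16=48, Q→C 5·23=115, R→B 5·9=45, S→A 3·19=57, T→B 2·17=34. Service 299; fixed 241; total 540.
Plan B: {B, C}: P→C 3·16=48, Q→C 5·23=115, R→B 5·9=45, S→B 6·19=114, T→B 2·17=34. Service 356; fixed 57; total 413.
Difference: |540 − 413| = 127.

Plan B is cheaper by 127.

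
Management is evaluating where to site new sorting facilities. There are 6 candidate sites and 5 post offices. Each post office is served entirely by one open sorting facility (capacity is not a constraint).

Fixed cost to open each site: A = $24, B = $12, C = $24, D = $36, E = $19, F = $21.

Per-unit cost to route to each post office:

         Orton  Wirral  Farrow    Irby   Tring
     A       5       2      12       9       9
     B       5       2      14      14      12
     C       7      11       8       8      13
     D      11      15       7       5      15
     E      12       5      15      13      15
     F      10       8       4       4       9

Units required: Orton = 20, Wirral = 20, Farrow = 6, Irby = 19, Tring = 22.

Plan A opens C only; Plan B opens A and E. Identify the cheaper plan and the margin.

Plan B is cheaper by 246.

Plan A: {C}: Orton→C 7·20=140, Wirral→C 11·20=220, Farrow→C 8·6=48, Irby→C 8·19=152, Tring→C 13·22=286. Service 846; fixed 24; total 870.
Plan B: {A, E}: Orton→A 5·20=100, Wirral→A 2·20=40, Farrow→A 12·6=72, Irby→A 9·19=171, Tring→A 9·22=198. Service 581; fixed 43; total 624.
Difference: |870 − 624| = 246.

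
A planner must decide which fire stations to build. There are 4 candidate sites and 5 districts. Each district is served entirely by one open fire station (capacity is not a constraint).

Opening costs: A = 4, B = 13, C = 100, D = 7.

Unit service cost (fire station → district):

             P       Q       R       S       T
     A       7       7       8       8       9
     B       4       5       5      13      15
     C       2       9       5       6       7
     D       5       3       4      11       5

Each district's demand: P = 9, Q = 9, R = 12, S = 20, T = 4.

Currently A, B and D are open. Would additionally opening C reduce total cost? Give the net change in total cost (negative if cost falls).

Current service cost with {A, B, D}: 291.
Adding C: each district re-picks its cheapest; new service cost 233, saving 58.
Extra fixed cost: 100. Net change = 100 − 58 = 42.
(Totals: 315 → 357.)

No — net change +42 (cost rises by 42).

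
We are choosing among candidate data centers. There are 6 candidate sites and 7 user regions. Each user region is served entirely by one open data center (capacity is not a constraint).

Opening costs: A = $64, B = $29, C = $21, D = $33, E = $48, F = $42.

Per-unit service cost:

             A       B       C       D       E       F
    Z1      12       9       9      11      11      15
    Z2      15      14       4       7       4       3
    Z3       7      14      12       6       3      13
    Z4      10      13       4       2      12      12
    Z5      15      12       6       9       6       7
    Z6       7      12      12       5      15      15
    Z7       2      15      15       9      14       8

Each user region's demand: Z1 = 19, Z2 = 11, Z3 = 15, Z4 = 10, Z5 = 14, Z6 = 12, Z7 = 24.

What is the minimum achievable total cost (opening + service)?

Minimum total cost: 635

For any fixed open set, each user region goes to its cheapest open site; total = fixed + service.
{A, C, D}: Z1→C 9·19=171, Z2→C 4·11=44, Z3→D 6·15=90, Z4→D 2·10=20, Z5→C 6·14=84, Z6→D 5·12=60, Z7→A 2·24=48. Service 517; fixed 118; total 635.
{A, C, D, E}: Z1→C 9·19=171, Z2→C 4·11=44, Z3→E 3·15=45, Z4→D 2·10=20, Z5→C 6·14=84, Z6→D 5·12=60, Z7→A 2·24=48. Service 472; fixed 166; total 638.
{A, B, D, E}: Z1→B 9·19=171, Z2→E 4·11=44, Z3→E 3·15=45, Z4→D 2·10=20, Z5→E 6·14=84, Z6→D 5·12=60, Z7→A 2·24=48. Service 472; fixed 174; total 646.
{A, B, C, D, E, F}: service 461 + fixed 237 = 698
No other subset beats 635.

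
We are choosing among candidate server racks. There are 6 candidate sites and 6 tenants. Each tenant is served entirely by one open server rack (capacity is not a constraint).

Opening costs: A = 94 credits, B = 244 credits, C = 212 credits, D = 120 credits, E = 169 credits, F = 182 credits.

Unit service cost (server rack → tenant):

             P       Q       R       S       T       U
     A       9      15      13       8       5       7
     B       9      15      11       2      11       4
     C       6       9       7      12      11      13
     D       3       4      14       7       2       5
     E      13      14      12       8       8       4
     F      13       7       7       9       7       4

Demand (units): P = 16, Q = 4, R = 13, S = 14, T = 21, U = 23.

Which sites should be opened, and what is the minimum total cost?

For any fixed open set, each tenant goes to its cheapest open site; total = fixed + service.
{D}: P→D 3·16=48, Q→D 4·4=16, R→D 14·13=182, S→D 7·14=98, T→D 2·21=42, U→D 5·23=115. Service 501; fixed 120; total 621.
{D, F}: service 387 + fixed 302 = 689
{A, D}: service 488 + fixed 214 = 702
{A, B, C, D, E, F}: service 317 + fixed 1021 = 1338
No other subset beats 621.

Open D only; minimum total cost 621.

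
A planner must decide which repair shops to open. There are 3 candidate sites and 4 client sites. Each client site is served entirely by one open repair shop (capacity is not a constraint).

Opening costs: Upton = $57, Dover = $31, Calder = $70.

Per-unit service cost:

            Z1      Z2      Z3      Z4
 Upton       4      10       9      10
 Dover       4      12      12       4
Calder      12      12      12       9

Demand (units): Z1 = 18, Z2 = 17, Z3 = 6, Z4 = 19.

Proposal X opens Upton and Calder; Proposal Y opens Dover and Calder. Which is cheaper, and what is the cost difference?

Proposal X: {Upton, Calder}: Z1→Upton 4·18=72, Z2→Upton 10·17=170, Z3→Upton 9·6=54, Z4→Calder 9·19=171. Service 467; fixed 127; total 594.
Proposal Y: {Dover, Calder}: Z1→Dover 4·18=72, Z2→Dover 12·17=204, Z3→Dover 12·6=72, Z4→Dover 4·19=76. Service 424; fixed 101; total 525.
Difference: |594 − 525| = 69.

Proposal Y is cheaper by 69.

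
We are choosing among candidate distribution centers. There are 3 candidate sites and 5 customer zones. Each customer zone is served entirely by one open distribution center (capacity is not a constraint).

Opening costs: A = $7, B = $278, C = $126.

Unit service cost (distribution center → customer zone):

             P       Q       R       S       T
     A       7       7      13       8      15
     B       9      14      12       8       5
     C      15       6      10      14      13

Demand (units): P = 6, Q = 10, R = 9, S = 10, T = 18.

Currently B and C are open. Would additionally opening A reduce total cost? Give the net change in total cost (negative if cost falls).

Yes — net change −5 (cost falls by 5).

Current service cost with {B, C}: 374.
Adding A: each customer zone re-picks its cheapest; new service cost 362, saving 12.
Extra fixed cost: 7. Net change = 7 − 12 = -5.
(Totals: 778 → 773.)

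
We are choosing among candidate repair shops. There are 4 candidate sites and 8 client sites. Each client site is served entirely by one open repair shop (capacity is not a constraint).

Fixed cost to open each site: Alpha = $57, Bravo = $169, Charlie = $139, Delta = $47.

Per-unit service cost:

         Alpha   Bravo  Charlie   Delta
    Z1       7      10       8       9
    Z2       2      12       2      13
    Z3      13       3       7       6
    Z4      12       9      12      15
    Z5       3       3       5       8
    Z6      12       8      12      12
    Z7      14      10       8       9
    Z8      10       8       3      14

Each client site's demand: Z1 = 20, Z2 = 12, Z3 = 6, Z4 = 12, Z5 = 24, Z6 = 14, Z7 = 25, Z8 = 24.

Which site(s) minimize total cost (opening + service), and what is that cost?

For any fixed open set, each client site goes to its cheapest open site; total = fixed + service.
{Alpha, Charlie}: Z1→Alpha 7·20=140, Z2→Alpha 2·12=24, Z3→Charlie 7·6=42, Z4→Alpha 12·12=144, Z5→Alpha 3·24=72, Z6→Alpha 12·14=168, Z7→Charlie 8·25=200, Z8→Charlie 3·24=72. Service 862; fixed 196; total 1058.
{Charlie}: Z1→Charlie 8·20=160, Z2→Charlie 2·12=24, Z3→Charlie 7·6=42, Z4→Charlie 12·12=144, Z5→Charlie 5·24=120, Z6→Charlie 12·14=168, Z7→Charlie 8·25=200, Z8→Charlie 3·24=72. Service 930; fixed 139; total 1069.
{Bravo, Charlie}: Z1→Charlie 8·20=160, Z2→Charlie 2·12=24, Z3→Bravo 3·6=18, Z4→Bravo 9·12=108, Z5→Bravo 3·24=72, Z6→Bravo 8·14=112, Z7→Charlie 8·25=200, Z8→Charlie 3·24=72. Service 766; fixed 308; total 1074.
{Alpha, Bravo, Charlie, Delta}: Z1→Alpha 7·20=140, Z2→Alpha 2·12=24, Z3→Bravo 3·6=18, Z4→Bravo 9·12=108, Z5→Alpha 3·24=72, Z6→Bravo 8·14=112, Z7→Charlie 8·25=200, Z8→Charlie 3·24=72. Service 746; fixed 412; total 1158.
No other subset beats 1058.

Open Alpha and Charlie; minimum total cost 1058.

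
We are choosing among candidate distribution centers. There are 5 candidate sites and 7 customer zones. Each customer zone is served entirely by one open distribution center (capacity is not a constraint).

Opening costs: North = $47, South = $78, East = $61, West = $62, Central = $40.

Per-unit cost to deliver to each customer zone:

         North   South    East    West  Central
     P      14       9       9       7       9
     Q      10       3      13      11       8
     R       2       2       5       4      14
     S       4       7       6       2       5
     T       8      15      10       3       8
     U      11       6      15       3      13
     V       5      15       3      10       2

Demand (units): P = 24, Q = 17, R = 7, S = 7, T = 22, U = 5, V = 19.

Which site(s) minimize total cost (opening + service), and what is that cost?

For any fixed open set, each customer zone goes to its cheapest open site; total = fixed + service.
{South, West, Central}: P→West 7·24=168, Q→South 3·17=51, R→South 2·7=14, S→West 2·7=14, T→West 3·22=66, U→West 3·5=15, V→Central 2·19=38. Service 366; fixed 180; total 546.
{West, Central}: P→West 7·24=168, Q→Central 8·17=136, R→West 4·7=28, S→West 2·7=14, T→West 3·22=66, U→West 3·5=15, V→Central 2·19=38. Service 465; fixed 102; total 567.
{South, East, West}: P→West 7·24=168, Q→South 3·17=51, R→South 2·7=14, S→West 2·7=14, T→West 3·22=66, U→West 3·5=15, V→East 3·19=57. Service 385; fixed 201; total 586.
{North, South, East, West, Central}: service 366 + fixed 288 = 654
No other subset beats 546.

Open South, West and Central; minimum total cost 546.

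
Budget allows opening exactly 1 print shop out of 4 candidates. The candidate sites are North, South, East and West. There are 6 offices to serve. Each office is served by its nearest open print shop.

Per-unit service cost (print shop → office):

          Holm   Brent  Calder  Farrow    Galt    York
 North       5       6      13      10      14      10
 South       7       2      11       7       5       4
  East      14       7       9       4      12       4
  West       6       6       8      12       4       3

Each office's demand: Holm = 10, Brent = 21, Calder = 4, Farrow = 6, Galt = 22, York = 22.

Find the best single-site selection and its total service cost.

Choose South only; total service cost 396.

With exactly 1 open, each office uses its cheapest among the chosen.
{South}: Holm→South 7·10=70, Brent→South 2·21=42, Calder→South 11·4=44, Farrow→South 7·6=42, Galt→South 5·22=110, York→South 4·22=88. Service cost 396.
{West}: service cost 444
{East}: service cost 699
Among all 4 size-1 choices, {South} is lowest.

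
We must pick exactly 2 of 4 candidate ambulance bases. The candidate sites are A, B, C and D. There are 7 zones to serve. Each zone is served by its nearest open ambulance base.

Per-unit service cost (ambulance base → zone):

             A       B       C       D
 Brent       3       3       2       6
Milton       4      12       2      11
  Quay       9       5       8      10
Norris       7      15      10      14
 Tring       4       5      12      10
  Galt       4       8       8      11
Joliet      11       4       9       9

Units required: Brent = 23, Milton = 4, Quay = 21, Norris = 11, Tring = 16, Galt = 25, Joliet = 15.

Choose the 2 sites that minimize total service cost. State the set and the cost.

Choose A and B; total service cost 491.

With exactly 2 open, each zone uses its cheapest among the chosen.
{A, B}: Brent→A 3·23=69, Milton→A 4·4=16, Quay→B 5·21=105, Norris→A 7·11=77, Tring→A 4·16=64, Galt→A 4·25=100, Joliet→B 4·15=60. Service cost 491.
{A, C}: service cost 598
{B, C}: service cost 609
Among all 6 size-2 choices, {A, B} is lowest.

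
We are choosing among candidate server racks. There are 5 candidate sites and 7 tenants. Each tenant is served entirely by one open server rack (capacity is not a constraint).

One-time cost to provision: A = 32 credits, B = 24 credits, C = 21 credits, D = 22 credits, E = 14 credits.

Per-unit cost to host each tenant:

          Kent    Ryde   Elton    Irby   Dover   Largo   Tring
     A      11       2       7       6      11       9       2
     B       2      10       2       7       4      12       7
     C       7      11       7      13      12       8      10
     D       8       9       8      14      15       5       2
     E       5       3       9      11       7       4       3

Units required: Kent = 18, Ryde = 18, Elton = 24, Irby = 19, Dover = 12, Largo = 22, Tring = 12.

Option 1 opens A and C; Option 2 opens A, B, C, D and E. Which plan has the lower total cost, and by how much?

Option 2 is cheaper by 322.

Option 1: {A, C}: Kent→C 7·18=126, Ryde→A 2·18=36, Elton→A 7·24=168, Irby→A 6·19=114, Dover→A 11·12=132, Largo→C 8·22=176, Tring→A 2·12=24. Service 776; fixed 53; total 829.
Option 2: {A, B, C, D, E}: Kent→B 2·18=36, Ryde→A 2·18=36, Elton→B 2·24=48, Irby→A 6·19=114, Dover→B 4·12=48, Largo→E 4·22=88, Tring→A 2·12=24. Service 394; fixed 113; total 507.
Difference: |829 − 507| = 322.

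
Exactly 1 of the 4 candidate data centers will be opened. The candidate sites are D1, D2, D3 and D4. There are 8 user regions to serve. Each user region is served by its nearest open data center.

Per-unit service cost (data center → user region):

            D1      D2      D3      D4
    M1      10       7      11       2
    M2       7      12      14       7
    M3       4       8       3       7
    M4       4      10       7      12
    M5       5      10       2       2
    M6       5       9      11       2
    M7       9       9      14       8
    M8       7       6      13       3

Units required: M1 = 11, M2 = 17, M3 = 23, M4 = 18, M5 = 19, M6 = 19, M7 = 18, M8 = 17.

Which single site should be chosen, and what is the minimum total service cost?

With exactly 1 open, each user region uses its cheapest among the chosen.
{D4}: M1→D4 2·11=22, M2→D4 7·17=119, M3→D4 7·23=161, M4→D4 12·18=216, M5→D4 2·19=38, M6→D4 2·19=38, M7→D4 8·18=144, M8→D4 3·17=51. Service cost 789.
{D1}: service cost 864
{D2}: service cost 1270
Among all 4 size-1 choices, {D4} is lowest.

Choose D4 only; total service cost 789.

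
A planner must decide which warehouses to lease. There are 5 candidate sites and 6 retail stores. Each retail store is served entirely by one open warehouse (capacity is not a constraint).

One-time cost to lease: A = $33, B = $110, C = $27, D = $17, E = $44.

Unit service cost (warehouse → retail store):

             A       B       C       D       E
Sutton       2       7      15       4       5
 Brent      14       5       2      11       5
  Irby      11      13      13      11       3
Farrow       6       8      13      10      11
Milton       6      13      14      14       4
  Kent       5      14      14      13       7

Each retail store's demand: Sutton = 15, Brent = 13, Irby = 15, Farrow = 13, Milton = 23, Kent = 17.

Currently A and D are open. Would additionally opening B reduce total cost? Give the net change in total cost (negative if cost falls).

Current service cost with {A, D}: 639.
Adding B: each retail store re-picks its cheapest; new service cost 561, saving 78.
Extra fixed cost: 110. Net change = 110 − 78 = 32.
(Totals: 689 → 721.)

No — net change +32 (cost rises by 32).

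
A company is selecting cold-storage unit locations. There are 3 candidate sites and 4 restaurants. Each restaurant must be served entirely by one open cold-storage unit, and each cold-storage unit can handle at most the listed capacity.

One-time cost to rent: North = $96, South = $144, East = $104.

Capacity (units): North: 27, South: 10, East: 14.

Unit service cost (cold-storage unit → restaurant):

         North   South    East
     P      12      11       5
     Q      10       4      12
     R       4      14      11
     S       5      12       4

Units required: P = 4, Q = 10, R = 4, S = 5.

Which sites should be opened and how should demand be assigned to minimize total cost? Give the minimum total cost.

Minimum total cost: 285

Open {North}: P→North 12·4=48, Q→North 10·10=100, R→North 4·4=16, S→North 5·5=25.
Loads: North carries 23/27. Service 189; fixed 96; total 285.
Next best feasible plan costs 356.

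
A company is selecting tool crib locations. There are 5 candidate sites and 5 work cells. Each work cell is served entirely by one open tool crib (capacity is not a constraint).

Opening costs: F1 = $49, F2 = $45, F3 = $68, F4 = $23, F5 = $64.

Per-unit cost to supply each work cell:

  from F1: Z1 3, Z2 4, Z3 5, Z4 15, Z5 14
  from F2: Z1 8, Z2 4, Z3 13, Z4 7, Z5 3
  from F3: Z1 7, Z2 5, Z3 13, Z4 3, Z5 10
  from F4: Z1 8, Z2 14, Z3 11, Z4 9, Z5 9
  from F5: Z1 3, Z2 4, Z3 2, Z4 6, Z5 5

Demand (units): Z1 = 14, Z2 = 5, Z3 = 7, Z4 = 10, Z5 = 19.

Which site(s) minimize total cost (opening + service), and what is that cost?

For any fixed open set, each work cell goes to its cheapest open site; total = fixed + service.
{F5}: Z1→F5 3·14=42, Z2→F5 4·5=20, Z3→F5 2·7=14, Z4→F5 6·10=60, Z5→F5 5·19=95. Service 231; fixed 64; total 295.
{F2, F5}: service 193 + fixed 109 = 302
{F1, F2}: Z1→F1 3·14=42, Z2→F1 4·5=20, Z3→F1 5·7=35, Z4→F2 7·10=70, Z5→F2 3·19=57. Service 224; fixed 94; total 318.
{F1, F2, F3, F4, F5}: service 163 + fixed 249 = 412
No other subset beats 295.

Open F5 only; minimum total cost 295.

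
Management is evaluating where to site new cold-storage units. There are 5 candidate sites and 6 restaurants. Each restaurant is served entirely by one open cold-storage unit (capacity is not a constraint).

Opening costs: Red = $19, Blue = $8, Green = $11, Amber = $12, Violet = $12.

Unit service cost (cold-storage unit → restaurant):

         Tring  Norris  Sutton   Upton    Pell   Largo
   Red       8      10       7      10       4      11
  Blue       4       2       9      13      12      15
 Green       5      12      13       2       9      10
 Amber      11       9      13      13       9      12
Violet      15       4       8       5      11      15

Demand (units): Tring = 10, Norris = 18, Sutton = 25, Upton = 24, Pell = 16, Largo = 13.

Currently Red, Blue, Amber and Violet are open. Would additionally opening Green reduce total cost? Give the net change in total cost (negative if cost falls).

Yes — net change −74 (cost falls by 74).

Current service cost with {Red, Blue, Amber, Violet}: 578.
Adding Green: each restaurant re-picks its cheapest; new service cost 493, saving 85.
Extra fixed cost: 11. Net change = 11 − 85 = -74.
(Totals: 629 → 555.)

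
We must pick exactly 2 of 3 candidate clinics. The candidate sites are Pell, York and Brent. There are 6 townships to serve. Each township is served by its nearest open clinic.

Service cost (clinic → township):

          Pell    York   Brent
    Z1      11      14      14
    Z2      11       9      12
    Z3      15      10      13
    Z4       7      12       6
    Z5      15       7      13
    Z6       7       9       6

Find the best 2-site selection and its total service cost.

With exactly 2 open, each township uses its cheapest among the chosen.
{Pell, York}: Z1→Pell 11, Z2→York 9, Z3→York 10, Z4→Pell 7, Z5→York 7, Z6→Pell 7. Service cost 51.
{York, Brent}: service cost 52
{Pell, Brent}: service cost 60
Among all 3 size-2 choices, {Pell, York} is lowest.

Choose Pell and York; total service cost 51.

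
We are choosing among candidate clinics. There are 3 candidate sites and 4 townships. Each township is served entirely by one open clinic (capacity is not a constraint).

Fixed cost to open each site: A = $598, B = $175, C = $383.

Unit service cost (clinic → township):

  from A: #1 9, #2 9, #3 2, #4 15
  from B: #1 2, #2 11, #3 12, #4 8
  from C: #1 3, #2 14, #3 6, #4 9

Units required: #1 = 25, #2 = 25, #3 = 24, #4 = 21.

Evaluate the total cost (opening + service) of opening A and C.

Each township is assigned to its cheapest site among the open ones.
{A, C}: #1→C 3·25=75, #2→A 9·25=225, #3→A 2·24=48, #4→C 9·21=189. Service 537; fixed 981; total 1518.

Total cost: 1518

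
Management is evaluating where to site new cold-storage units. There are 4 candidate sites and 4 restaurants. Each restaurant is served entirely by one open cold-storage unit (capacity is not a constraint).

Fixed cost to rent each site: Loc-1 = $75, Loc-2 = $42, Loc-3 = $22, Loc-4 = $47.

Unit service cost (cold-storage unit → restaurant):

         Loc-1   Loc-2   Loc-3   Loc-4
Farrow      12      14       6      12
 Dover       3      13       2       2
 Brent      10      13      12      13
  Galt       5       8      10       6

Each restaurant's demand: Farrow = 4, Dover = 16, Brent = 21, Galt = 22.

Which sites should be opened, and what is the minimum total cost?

For any fixed open set, each restaurant goes to its cheapest open site; total = fixed + service.
{Loc-1, Loc-3}: Farrow→Loc-3 6·4=24, Dover→Loc-3 2·16=32, Brent→Loc-1 10·21=210, Galt→Loc-1 5·22=110. Service 376; fixed 97; total 473.
{Loc-1}: Farrow→Loc-1 12·4=48, Dover→Loc-1 3·16=48, Brent→Loc-1 10·21=210, Galt→Loc-1 5·22=110. Service 416; fixed 75; total 491.
{Loc-3, Loc-4}: service 440 + fixed 69 = 509
{Loc-1, Loc-2, Loc-3, Loc-4}: service 376 + fixed 186 = 562
(All 15 nonempty subsets were checked; Loc-1 and Loc-3 is lowest.)

Open Loc-1 and Loc-3; minimum total cost 473.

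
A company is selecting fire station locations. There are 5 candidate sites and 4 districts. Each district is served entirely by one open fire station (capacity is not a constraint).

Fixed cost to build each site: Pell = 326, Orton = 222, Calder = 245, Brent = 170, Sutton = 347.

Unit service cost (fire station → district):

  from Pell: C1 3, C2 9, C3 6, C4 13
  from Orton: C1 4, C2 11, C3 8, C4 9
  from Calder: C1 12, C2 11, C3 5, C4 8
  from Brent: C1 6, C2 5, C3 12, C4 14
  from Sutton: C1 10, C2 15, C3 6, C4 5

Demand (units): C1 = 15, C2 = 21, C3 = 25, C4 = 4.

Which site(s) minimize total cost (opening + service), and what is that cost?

For any fixed open set, each district goes to its cheapest open site; total = fixed + service.
{Brent}: C1→Brent 6·15=90, C2→Brent 5·21=105, C3→Brent 12·25=300, C4→Brent 14·4=56. Service 551; fixed 170; total 721.
{Orton}: service 527 + fixed 222 = 749
{Pell}: C1→Pell 3·15=45, C2→Pell 9·21=189, C3→Pell 6·25=150, C4→Pell 13·4=52. Service 436; fixed 326; total 762.
{Pell, Orton, Calder, Brent, Sutton}: C1→Pell 3·15=45, C2→Brent 5·21=105, C3→Calder 5·25=125, C4→Sutton 5·4=20. Service 295; fixed 1310; total 1605.
No other subset beats 721.

Open Brent only; minimum total cost 721.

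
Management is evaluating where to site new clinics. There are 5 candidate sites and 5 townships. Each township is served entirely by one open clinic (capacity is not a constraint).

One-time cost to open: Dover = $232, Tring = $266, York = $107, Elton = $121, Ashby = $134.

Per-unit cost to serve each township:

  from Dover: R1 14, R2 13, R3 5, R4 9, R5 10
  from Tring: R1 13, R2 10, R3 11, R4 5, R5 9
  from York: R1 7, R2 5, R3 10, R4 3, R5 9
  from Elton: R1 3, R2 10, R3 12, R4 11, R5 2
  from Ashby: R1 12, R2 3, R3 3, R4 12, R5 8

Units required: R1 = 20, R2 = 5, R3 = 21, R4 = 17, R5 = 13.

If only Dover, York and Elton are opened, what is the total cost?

Total cost: 727

Each township is assigned to its cheapest site among the open ones.
{Dover, York, Elton}: R1→Elton 3·20=60, R2→York 5·5=25, R3→Dover 5·21=105, R4→York 3·17=51, R5→Elton 2·13=26. Service 267; fixed 460; total 727.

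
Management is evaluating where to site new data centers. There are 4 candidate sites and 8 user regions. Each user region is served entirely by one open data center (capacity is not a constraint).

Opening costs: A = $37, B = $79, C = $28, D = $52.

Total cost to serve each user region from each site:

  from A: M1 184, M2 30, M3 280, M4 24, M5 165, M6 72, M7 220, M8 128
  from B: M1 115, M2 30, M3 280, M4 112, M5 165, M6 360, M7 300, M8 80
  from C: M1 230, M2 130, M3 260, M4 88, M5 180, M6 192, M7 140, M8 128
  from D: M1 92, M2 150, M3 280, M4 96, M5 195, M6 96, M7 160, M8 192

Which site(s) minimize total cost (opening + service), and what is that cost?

For any fixed open set, each user region goes to its cheapest open site; total = fixed + service.
{A, C, D}: M1→D 92, M2→A 30, M3→C 260, M4→A 24, M5→A 165, M6→A 72, M7→C 140, M8→A 128. Service 911; fixed 117; total 1028.
{A, B, C}: M1→B 115, M2→A 30, M3→C 260, M4→A 24, M5→A 165, M6→A 72, M7→C 140, M8→B 80. Service 886; fixed 144; total 1030.
{A, D}: M1→D 92, M2→A 30, M3→A 280, M4→A 24, M5→A 165, M6→A 72, M7→D 160, M8→A 128. Service 951; fixed 89; total 1040.
{A, B, C, D}: service 863 + fixed 196 = 1059
No other subset beats 1028.

Open A, C and D; minimum total cost 1028.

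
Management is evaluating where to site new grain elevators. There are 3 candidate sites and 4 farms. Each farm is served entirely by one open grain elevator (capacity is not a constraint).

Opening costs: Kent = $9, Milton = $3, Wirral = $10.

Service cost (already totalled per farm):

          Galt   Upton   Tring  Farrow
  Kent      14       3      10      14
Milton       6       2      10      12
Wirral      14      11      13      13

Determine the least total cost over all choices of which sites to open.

Minimum total cost: 33

For any fixed open set, each farm goes to its cheapest open site; total = fixed + service.
{Milton}: Galt→Milton 6, Upton→Milton 2, Tring→Milton 10, Farrow→Milton 12. Service 30; fixed 3; total 33.
{Kent, Milton}: service 30 + fixed 12 = 42
{Milton, Wirral}: service 30 + fixed 13 = 43
{Kent, Milton, Wirral}: Galt→Milton 6, Upton→Milton 2, Tring→Kent 10, Farrow→Milton 12. Service 30; fixed 22; total 52.
(All 7 nonempty subsets were checked; Milton only is lowest.)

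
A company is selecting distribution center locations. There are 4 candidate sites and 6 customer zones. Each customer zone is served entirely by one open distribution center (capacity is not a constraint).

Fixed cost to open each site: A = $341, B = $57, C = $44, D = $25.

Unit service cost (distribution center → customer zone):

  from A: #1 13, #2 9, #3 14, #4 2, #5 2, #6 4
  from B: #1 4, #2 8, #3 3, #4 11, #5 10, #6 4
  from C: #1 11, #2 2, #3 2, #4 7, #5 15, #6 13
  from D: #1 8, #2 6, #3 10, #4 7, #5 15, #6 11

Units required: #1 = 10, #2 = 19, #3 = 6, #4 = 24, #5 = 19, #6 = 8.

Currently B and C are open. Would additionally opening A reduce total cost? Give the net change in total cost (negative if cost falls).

Current service cost with {B, C}: 480.
Adding A: each customer zone re-picks its cheapest; new service cost 208, saving 272.
Extra fixed cost: 341. Net change = 341 − 272 = 69.
(Totals: 581 → 650.)

No — net change +69 (cost rises by 69).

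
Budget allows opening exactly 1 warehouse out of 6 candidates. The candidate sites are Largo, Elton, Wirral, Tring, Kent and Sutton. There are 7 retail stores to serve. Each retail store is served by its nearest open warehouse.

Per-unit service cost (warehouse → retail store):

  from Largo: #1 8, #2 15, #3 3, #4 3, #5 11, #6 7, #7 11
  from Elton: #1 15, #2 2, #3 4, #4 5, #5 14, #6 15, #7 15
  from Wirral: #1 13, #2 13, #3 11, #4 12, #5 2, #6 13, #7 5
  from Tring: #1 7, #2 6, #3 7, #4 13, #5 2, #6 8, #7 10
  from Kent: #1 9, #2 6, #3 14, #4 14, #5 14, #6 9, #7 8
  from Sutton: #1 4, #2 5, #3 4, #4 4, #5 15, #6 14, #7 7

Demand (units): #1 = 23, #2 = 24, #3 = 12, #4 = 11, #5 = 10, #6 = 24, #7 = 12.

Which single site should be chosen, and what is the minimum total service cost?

Choose Tring only; total service cost 864.

With exactly 1 open, each retail store uses its cheapest among the chosen.
{Tring}: #1→Tring 7·23=161, #2→Tring 6·24=144, #3→Tring 7·12=84, #4→Tring 13·11=143, #5→Tring 2·10=20, #6→Tring 8·24=192, #7→Tring 10·12=120. Service cost 864.
{Sutton}: service cost 874
{Largo}: service cost 1023
Among all 6 size-1 choices, {Tring} is lowest.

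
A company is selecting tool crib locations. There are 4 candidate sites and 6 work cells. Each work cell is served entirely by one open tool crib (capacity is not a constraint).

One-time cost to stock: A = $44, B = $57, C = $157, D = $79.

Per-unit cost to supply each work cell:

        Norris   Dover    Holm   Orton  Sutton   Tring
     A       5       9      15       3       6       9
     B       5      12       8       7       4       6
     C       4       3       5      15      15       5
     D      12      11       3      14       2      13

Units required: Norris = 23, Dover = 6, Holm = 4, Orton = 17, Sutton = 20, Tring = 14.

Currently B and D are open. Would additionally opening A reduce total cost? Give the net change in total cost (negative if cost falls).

Current service cost with {B, D}: 436.
Adding A: each work cell re-picks its cheapest; new service cost 356, saving 80.
Extra fixed cost: 44. Net change = 44 − 80 = -36.
(Totals: 572 → 536.)

Yes — net change −36 (cost falls by 36).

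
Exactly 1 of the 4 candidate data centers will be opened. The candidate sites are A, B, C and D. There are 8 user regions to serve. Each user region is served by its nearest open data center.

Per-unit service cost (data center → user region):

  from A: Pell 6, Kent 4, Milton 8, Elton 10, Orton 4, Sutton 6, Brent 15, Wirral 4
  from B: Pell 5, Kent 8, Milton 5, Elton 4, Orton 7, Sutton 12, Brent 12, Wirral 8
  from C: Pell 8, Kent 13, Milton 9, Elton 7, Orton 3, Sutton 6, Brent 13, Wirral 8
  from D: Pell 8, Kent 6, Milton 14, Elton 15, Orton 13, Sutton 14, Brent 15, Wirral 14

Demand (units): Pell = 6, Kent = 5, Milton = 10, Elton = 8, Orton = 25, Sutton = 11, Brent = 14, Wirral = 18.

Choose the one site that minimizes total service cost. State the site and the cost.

With exactly 1 open, each user region uses its cheapest among the chosen.
{A}: Pell→A 6·6=36, Kent→A 4·5=20, Milton→A 8·10=80, Elton→A 10·8=80, Orton→A 4·25=100, Sutton→A 6·11=66, Brent→A 15·14=210, Wirral→A 4·18=72. Service cost 664.
{C}: service cost 726
{B}: service cost 771
Among all 4 size-1 choices, {A} is lowest.

Choose A only; total service cost 664.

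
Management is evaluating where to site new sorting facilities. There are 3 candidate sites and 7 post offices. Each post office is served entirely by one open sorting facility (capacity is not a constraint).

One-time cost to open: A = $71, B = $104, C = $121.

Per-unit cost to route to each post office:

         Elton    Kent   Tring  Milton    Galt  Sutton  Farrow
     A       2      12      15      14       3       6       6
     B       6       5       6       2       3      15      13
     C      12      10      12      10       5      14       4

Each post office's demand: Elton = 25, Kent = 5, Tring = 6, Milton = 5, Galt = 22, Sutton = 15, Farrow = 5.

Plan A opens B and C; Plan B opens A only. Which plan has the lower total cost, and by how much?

Plan A: {B, C}: Elton→B 6·25=150, Kent→B 5·5=25, Tring→B 6·6=36, Milton→B 2·5=10, Galt→B 3·22=66, Sutton→C 14·15=210, Farrow→C 4·5=20. Service 517; fixed 225; total 742.
Plan B: {A}: Elton→A 2·25=50, Kent→A 12·5=60, Tring→A 15·6=90, Milton→A 14·5=70, Galt→A 3·22=66, Sutton→A 6·15=90, Farrow→A 6·5=30. Service 456; fixed 71; total 527.
Difference: |742 − 527| = 215.

Plan B is cheaper by 215.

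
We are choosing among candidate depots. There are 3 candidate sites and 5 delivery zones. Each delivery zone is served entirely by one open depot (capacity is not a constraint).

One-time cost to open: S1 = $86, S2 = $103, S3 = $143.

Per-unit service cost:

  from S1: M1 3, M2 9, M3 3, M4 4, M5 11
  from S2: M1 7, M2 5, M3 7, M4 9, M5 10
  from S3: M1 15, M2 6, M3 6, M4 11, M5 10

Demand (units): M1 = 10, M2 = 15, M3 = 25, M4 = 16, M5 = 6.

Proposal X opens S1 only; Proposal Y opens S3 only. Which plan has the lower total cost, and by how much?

Proposal X: {S1}: M1→S1 3·10=30, M2→S1 9·15=135, M3→S1 3·25=75, M4→S1 4·16=64, M5→S1 11·6=66. Service 370; fixed 86; total 456.
Proposal Y: {S3}: M1→S3 15·10=150, M2→S3 6·15=90, M3→S3 6·25=150, M4→S3 11·16=176, M5→S3 10·6=60. Service 626; fixed 143; total 769.
Difference: |456 − 769| = 313.

Proposal X is cheaper by 313.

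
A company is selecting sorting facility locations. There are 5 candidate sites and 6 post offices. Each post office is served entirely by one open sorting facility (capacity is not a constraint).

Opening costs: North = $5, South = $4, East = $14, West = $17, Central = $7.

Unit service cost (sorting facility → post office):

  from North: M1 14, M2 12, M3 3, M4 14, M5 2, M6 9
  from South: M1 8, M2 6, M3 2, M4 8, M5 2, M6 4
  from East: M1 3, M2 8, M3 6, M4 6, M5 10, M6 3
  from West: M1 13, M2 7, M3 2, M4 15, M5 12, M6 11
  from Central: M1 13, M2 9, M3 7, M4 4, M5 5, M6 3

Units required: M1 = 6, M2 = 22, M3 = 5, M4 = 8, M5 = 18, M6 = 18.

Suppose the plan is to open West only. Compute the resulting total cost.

Total cost: 793

Each post office is assigned to its cheapest site among the open ones.
{West}: M1→West 13·6=78, M2→West 7·22=154, M3→West 2·5=10, M4→West 15·8=120, M5→West 12·18=216, M6→West 11·18=198. Service 776; fixed 17; total 793.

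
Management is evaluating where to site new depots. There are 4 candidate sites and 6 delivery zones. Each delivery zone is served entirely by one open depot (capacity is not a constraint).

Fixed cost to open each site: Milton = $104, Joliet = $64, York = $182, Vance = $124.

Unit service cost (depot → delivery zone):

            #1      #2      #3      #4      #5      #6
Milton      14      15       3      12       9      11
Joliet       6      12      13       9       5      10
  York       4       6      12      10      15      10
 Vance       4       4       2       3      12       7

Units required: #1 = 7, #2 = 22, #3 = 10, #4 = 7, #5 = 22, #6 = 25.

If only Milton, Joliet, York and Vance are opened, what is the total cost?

Total cost: 916

Each delivery zone is assigned to its cheapest site among the open ones.
{Milton, Joliet, York, Vance}: #1→York 4·7=28, #2→Vance 4·22=88, #3→Vance 2·10=20, #4→Vance 3·7=21, #5→Joliet 5·22=110, #6→Vance 7·25=175. Service 442; fixed 474; total 916.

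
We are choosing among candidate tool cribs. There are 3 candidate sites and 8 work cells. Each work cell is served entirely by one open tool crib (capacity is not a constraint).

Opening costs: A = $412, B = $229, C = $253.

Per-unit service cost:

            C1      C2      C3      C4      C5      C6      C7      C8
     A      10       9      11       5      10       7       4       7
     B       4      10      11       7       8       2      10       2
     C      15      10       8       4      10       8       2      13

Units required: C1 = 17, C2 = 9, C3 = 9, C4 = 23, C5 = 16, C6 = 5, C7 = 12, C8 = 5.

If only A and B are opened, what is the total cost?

Each work cell is assigned to its cheapest site among the open ones.
{A, B}: C1→B 4·17=68, C2→A 9·9=81, C3→A 11·9=99, C4→A 5·23=115, C5→B 8·16=128, C6→B 2·5=10, C7→A 4·12=48, C8→B 2·5=10. Service 559; fixed 641; total 1200.

Total cost: 1200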